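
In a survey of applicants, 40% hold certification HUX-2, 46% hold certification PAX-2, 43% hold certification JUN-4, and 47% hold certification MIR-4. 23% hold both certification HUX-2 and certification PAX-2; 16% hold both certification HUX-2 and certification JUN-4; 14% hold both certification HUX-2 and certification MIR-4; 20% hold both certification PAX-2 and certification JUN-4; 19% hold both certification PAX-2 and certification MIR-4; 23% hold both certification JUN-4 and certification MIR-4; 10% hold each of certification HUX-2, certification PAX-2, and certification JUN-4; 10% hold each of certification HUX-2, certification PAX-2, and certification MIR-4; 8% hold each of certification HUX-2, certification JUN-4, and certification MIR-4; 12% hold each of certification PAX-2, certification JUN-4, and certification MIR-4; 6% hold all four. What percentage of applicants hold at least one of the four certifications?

By inclusion-exclusion,
P(≥1) = 40 + 46 + 43 + 47 − 23 − 16 − 14 − 20 − 19 − 23 + 10 + 10 + 8 + 12 − 6 = 95%

95%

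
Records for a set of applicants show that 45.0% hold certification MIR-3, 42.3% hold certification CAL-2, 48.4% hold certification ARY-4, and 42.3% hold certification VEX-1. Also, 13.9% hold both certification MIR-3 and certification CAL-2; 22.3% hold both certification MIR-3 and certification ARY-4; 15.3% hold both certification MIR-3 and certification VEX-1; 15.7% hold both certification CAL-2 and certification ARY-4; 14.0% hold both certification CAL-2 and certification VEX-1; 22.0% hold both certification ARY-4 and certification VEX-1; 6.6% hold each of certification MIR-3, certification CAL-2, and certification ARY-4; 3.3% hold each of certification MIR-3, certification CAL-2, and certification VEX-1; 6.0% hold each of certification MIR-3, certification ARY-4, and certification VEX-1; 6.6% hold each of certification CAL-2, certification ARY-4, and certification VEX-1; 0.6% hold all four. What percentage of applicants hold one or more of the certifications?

P(at least one) = 45.0 + 42.3 + 48.4 + 42.3 − 13.9 − 22.3 − 15.3 − 15.7 − 14.0 − 22.0 + 6.6 + 3.3 + 6.0 + 6.6 − 0.6 = 96.7%

96.7%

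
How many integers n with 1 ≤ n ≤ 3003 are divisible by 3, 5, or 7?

1630

Using inclusion–exclusion:
floor(3003/3) + floor(3003/5) + floor(3003/7) − floor(3003/15) − floor(3003/21) − floor(3003/35) + floor(3003/105) = 1001 + 600 + 429 − 200 − 143 − 85 + 28 = 1630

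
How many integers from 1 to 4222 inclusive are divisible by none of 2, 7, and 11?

1644

By inclusion-exclusion,
floor(4222/2) + floor(4222/7) + floor(4222/11) − floor(4222/14) − floor(4222/22) − floor(4222/77) + floor(4222/154) = 2111 + 603 + 383 − 301 − 191 − 54 + 27 = 2578
4222 − 2578 = 1644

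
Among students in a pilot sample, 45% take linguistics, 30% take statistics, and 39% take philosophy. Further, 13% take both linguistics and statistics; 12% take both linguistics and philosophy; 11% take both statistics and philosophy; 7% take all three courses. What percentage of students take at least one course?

85%

P(≥1) = 45 + 30 + 39 − 13 − 12 − 11 + 7 = 85%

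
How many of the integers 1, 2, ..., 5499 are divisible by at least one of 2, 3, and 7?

3928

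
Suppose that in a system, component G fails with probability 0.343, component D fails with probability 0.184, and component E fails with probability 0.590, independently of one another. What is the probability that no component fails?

0.21980592

P(none) = (1 − 0.343) × (1 − 0.184) × (1 − 0.590) = 0.657 × 0.816 × 0.410 = 0.21980592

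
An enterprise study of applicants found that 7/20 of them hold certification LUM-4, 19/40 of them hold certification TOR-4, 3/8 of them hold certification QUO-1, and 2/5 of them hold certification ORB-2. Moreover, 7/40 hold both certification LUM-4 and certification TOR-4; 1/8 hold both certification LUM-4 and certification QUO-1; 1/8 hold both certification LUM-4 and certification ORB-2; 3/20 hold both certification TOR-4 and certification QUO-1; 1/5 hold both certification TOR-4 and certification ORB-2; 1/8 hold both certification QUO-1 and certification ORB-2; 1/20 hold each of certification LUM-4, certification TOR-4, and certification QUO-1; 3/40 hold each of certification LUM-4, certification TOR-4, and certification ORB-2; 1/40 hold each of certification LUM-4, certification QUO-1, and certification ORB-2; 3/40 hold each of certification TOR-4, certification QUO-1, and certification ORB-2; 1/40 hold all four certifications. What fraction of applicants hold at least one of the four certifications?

9/10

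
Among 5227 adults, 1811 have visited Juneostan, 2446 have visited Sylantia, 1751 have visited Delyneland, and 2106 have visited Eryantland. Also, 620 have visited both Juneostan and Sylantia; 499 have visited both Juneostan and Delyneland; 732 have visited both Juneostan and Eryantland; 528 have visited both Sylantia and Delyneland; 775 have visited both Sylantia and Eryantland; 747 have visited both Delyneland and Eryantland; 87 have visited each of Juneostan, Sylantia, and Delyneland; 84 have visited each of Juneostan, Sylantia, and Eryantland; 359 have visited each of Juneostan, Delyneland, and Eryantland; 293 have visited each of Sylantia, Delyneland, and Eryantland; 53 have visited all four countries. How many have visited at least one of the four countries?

|at least one| = 1811 + 2446 + 1751 + 2106 − 620 − 499 − 732 − 528 − 775 − 747 + 87 + 84 + 359 + 293 − 53 = 4983

4983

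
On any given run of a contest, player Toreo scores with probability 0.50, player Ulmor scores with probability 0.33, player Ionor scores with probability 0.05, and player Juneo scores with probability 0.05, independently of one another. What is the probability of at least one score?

0.6976625

P(none) = (1 − 0.50) × (1 − 0.33) × (1 − 0.05) × (1 − 0.05) = 0.50 × 0.67 × 0.95 × 0.95 = 0.3023375
P(at least one) = 1 − 0.3023375 = 0.6976625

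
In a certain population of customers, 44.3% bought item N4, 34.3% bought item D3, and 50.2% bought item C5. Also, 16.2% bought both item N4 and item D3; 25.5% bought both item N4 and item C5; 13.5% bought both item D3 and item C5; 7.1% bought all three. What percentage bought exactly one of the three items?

39.7%

P(exactly one) = 44.3 + 34.3 + 50.2 − 2·16.2 − 2·25.5 − 2·13.5 + 3·7.1 = 39.7%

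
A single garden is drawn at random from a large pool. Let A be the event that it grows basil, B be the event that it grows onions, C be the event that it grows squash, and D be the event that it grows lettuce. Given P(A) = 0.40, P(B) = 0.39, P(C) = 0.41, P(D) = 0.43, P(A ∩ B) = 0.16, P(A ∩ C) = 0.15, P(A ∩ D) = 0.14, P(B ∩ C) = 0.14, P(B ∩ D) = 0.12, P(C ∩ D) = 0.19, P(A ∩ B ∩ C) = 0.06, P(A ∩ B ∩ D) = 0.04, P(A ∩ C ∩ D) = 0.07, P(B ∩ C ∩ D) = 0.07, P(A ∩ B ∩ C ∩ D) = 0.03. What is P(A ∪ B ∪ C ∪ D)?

By inclusion–exclusion:
P(A ∪ B ∪ C ∪ D) = 0.40 + 0.39 + 0.41 + 0.43 − 0.16 − 0.15 − 0.14 − 0.14 − 0.12 − 0.19 + 0.06 + 0.04 + 0.07 + 0.07 − 0.03 = 0.94

0.94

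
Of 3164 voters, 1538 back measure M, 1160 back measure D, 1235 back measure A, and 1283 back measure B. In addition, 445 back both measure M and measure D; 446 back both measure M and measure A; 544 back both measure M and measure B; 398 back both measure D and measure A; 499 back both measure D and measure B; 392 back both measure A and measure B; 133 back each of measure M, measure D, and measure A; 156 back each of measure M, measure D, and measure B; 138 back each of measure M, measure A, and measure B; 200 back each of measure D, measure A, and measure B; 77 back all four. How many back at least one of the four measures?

3042

Apply inclusion-exclusion:
N(≥1) = 1538 + 1160 + 1235 + 1283 − 445 − 446 − 544 − 398 − 499 − 392 + 133 + 156 + 138 + 200 − 77 = 3042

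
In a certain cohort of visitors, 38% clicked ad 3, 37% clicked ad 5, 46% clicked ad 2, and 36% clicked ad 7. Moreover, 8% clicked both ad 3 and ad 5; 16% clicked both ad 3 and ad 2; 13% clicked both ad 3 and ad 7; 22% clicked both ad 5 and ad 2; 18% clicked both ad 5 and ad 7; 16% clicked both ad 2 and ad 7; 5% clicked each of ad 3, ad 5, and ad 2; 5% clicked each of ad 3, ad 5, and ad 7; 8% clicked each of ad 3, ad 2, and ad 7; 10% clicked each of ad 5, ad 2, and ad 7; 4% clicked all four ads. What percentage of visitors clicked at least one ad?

88%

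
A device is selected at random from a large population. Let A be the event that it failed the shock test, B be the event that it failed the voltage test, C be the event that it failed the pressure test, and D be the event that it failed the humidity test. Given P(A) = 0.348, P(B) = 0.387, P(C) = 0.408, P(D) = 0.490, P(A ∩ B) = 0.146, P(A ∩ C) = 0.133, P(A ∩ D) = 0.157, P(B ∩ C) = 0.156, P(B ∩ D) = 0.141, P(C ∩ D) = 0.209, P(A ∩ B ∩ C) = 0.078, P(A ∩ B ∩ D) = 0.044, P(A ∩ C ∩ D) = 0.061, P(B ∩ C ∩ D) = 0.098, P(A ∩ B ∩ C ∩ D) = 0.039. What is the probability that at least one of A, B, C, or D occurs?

P(A ∪ B ∪ C ∪ D) = 0.348 + 0.387 + 0.408 + 0.490 − 0.146 − 0.133 − 0.157 − 0.156 − 0.141 − 0.209 + 0.078 + 0.044 + 0.061 + 0.098 − 0.039 = 0.933

0.933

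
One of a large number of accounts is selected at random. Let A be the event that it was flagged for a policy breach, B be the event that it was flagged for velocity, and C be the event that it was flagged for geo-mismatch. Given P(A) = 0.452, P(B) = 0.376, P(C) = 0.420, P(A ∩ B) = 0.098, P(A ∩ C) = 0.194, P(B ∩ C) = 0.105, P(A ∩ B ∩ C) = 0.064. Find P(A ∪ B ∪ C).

0.915

Inclusion–exclusion gives
P(A ∪ B ∪ C) = 0.452 + 0.376 + 0.420 − 0.098 − 0.194 − 0.105 + 0.064 = 0.915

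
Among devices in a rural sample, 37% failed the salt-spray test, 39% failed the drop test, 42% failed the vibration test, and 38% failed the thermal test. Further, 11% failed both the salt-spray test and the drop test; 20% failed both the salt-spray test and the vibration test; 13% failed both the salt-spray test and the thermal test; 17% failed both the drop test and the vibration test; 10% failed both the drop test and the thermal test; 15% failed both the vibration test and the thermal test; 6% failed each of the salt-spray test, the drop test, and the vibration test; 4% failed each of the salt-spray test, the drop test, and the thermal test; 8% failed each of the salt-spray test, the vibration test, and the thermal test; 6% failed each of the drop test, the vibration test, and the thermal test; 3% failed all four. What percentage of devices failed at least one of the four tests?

By inclusion–exclusion:
P(union) = 37 + 39 + 42 + 38 − 11 − 20 − 13 − 17 − 10 − 15 + 6 + 4 + 8 + 6 − 3 = 91%

91%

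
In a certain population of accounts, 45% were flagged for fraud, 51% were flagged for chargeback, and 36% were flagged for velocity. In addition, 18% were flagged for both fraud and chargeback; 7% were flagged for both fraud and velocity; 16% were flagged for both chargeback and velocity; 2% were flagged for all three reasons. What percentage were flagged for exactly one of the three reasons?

56%

Using the inclusion–exclusion count for exactly one event:
P(exactly one) = 45 + 51 + 36 − 2·18 − 2·7 − 2·16 + 3·2 = 56%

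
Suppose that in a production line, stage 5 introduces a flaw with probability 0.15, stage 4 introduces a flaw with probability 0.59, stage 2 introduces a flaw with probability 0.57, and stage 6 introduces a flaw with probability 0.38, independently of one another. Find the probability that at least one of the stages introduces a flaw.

Since the events are independent, P(none) is the product of the individual non-occurrence probabilities.
P(none) = (1 − 0.15) × (1 − 0.59) × (1 − 0.57) × (1 − 0.38) = 0.85 × 0.41 × 0.43 × 0.62 = 0.0929101
P(at least one) = 1 − 0.0929101 = 0.9070899

0.9070899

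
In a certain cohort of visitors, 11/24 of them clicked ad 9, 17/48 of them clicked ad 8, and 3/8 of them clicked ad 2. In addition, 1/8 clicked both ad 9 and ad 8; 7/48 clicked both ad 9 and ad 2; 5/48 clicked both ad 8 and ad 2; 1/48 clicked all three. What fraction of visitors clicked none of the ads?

1/6

Apply inclusion-exclusion:
P(union) = 11/24 + 17/48 + 3/8 − 1/8 − 7/48 − 5/48 + 1/48 = 5/6
P(none) = 1 − 5/6 = 1/6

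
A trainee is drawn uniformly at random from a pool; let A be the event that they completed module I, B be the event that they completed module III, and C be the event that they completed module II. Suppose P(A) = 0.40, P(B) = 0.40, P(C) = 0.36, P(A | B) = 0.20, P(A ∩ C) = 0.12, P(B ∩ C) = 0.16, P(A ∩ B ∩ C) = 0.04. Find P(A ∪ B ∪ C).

P(A ∩ B) = P(B)·P(A|B) = 0.40 × 0.20 = 0.08
Apply inclusion-exclusion:
P(A ∪ B ∪ C) = 0.40 + 0.40 + 0.36 − 0.08 − 0.12 − 0.16 + 0.04 = 0.84

0.84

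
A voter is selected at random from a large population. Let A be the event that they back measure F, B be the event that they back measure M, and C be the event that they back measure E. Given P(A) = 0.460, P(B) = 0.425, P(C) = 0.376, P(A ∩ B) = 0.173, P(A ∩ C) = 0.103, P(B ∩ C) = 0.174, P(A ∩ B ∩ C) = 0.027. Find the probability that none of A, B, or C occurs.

Apply inclusion-exclusion:
P(A ∪ B ∪ C) = 0.460 + 0.425 + 0.376 − 0.173 − 0.103 − 0.174 + 0.027 = 0.838
P(none) = 1 − 0.838 = 0.162

0.162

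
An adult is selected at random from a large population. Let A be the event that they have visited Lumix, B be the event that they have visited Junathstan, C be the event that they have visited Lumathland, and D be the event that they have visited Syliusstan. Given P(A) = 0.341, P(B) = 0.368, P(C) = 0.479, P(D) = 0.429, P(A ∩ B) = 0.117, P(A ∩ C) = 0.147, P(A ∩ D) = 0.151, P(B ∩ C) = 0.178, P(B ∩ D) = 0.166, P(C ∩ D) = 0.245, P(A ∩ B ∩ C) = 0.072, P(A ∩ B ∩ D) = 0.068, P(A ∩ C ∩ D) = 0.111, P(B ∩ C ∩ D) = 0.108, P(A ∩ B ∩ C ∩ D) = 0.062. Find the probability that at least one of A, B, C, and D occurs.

Inclusion–exclusion gives
P(A ∪ B ∪ C ∪ D) = 0.341 + 0.368 + 0.479 + 0.429 − 0.117 − 0.147 − 0.151 − 0.178 − 0.166 − 0.245 + 0.072 + 0.068 + 0.111 + 0.108 − 0.062 = 0.910

0.910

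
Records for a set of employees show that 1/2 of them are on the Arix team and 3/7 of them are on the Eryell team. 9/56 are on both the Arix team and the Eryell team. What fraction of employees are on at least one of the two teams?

P(union) = 1/2 + 3/7 − 9/56 = 43/56

43/56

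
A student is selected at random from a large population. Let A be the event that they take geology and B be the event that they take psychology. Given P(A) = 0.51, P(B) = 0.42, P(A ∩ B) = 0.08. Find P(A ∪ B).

0.85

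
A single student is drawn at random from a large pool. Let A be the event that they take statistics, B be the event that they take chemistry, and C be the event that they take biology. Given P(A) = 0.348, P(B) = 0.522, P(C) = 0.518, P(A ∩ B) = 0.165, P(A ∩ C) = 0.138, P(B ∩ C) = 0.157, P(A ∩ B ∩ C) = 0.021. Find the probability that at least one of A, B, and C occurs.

0.949

By inclusion–exclusion:
P(A ∪ B ∪ C) = 0.348 + 0.522 + 0.518 − 0.165 − 0.138 − 0.157 + 0.021 = 0.949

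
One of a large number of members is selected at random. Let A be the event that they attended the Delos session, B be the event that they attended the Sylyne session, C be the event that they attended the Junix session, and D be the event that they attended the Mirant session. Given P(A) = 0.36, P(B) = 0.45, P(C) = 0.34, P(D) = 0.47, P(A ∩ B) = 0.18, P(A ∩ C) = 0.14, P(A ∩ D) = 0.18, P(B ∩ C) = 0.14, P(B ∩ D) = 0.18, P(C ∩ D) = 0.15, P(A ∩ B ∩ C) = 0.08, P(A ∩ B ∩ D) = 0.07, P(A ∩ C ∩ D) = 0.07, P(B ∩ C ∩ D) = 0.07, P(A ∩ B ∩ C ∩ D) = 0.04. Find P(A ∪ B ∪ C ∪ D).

0.90

Apply inclusion-exclusion:
P(A ∪ B ∪ C ∪ D) = 0.36 + 0.45 + 0.34 + 0.47 − 0.18 − 0.14 − 0.18 − 0.14 − 0.18 − 0.15 + 0.08 + 0.07 + 0.07 + 0.07 − 0.04 = 0.90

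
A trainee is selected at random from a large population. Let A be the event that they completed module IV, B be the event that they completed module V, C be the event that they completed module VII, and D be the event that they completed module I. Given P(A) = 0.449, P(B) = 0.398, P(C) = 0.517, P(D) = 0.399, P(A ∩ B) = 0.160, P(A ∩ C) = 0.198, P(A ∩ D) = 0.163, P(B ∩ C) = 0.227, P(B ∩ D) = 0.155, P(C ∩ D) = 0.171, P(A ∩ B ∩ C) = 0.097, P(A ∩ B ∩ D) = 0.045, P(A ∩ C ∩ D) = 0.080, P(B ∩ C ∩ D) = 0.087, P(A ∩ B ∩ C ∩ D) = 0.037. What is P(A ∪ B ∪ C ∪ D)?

P(A ∪ B ∪ C ∪ D) = 0.449 + 0.398 + 0.517 + 0.399 − 0.160 − 0.198 − 0.163 − 0.227 − 0.155 − 0.171 + 0.097 + 0.045 + 0.080 + 0.087 − 0.037 = 0.961

0.961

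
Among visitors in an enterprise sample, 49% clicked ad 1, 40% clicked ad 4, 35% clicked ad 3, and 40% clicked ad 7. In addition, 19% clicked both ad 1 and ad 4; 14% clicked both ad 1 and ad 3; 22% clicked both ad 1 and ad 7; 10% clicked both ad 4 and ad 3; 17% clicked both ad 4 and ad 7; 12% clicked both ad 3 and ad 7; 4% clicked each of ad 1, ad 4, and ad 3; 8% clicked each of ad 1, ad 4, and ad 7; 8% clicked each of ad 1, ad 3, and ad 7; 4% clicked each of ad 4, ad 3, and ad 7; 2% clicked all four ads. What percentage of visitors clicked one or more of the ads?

92%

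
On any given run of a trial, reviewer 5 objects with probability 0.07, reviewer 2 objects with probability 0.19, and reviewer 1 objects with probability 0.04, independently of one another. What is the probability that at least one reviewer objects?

P(none) = (1 − 0.07) × (1 − 0.19) × (1 − 0.04) = 0.93 × 0.81 × 0.96 = 0.723168
P(at least one) = 1 − 0.723168 = 0.276832

0.276832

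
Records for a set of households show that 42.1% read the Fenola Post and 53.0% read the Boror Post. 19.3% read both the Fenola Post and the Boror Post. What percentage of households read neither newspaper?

24.2%

P(≥1) = 42.1 + 53.0 − 19.3 = 75.8%
P(none) = 100% − 75.8% = 24.2%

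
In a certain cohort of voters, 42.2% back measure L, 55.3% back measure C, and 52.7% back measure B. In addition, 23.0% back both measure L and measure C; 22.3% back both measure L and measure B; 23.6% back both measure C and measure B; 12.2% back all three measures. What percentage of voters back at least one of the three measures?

93.5%

Inclusion–exclusion gives
P(≥1) = 42.2 + 55.3 + 52.7 − 23.0 − 22.3 − 23.6 + 12.2 = 93.5%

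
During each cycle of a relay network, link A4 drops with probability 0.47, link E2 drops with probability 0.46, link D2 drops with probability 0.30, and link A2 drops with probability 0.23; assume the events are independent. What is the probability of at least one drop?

P(none) = (1 − 0.47) × (1 − 0.46) × (1 − 0.30) × (1 − 0.23) = 0.53 × 0.54 × 0.70 × 0.77 = 0.1542618
P(at least one) = 1 − 0.1542618 = 0.8457382

0.8457382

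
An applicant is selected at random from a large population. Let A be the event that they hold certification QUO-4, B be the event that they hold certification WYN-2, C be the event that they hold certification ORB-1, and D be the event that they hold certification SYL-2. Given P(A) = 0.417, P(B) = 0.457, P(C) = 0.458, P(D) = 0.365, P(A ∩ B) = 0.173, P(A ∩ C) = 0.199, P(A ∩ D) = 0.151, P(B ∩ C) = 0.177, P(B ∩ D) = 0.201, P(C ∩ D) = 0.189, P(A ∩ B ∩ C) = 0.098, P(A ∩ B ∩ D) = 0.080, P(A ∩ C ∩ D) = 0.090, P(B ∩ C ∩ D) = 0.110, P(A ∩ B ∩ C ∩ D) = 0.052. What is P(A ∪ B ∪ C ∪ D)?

Apply inclusion-exclusion:
P(A ∪ B ∪ C ∪ D) = 0.417 + 0.457 + 0.458 + 0.365 − 0.173 − 0.199 − 0.151 − 0.177 − 0.201 − 0.189 + 0.098 + 0.080 + 0.090 + 0.110 − 0.052 = 0.933

0.933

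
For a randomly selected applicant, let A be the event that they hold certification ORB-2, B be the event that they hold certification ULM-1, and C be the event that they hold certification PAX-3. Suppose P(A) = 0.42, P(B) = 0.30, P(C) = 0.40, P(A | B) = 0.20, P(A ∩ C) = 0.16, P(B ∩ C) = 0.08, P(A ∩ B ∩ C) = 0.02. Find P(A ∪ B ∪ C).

P(A ∩ B) = P(B)·P(A|B) = 0.30 × 0.20 = 0.06
By inclusion–exclusion:
P(A ∪ B ∪ C) = 0.42 + 0.30 + 0.40 − 0.06 − 0.16 − 0.08 + 0.02 = 0.84

0.84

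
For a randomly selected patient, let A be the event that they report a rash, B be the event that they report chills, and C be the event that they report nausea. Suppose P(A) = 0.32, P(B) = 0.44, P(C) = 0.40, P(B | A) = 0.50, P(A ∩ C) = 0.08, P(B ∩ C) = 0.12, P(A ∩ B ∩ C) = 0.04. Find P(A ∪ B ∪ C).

P(A ∩ B) = P(A)·P(B|A) = 0.32 × 0.50 = 0.16
Using inclusion–exclusion:
P(A ∪ B ∪ C) = 0.32 + 0.44 + 0.40 − 0.16 − 0.08 − 0.12 + 0.04 = 0.84

0.84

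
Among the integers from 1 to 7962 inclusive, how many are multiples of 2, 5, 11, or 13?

5290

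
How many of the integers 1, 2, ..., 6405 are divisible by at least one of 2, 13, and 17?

3202 + 492 + 376 − 246 − 188 − 28 + 14 = 3622

3622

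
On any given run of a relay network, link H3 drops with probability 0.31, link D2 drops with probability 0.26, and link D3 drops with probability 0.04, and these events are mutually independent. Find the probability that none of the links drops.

P(none) = (1 − 0.31) × (1 − 0.26) × (1 − 0.04) = 0.69 × 0.74 × 0.96 = 0.490176

0.490176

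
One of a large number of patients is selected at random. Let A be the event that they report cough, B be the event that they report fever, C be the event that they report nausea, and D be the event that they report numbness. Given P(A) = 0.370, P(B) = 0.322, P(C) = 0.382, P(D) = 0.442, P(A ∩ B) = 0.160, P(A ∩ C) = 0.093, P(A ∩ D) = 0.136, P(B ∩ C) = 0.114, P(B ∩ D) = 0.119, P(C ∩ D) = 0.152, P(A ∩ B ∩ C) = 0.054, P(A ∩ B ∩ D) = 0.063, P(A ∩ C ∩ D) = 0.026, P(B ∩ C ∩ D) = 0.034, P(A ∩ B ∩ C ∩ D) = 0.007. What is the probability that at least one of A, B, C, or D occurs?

0.912

P(A ∪ B ∪ C ∪ D) = 0.370 + 0.322 + 0.382 + 0.442 − 0.160 − 0.093 − 0.136 − 0.114 − 0.119 − 0.152 + 0.054 + 0.063 + 0.026 + 0.034 − 0.007 = 0.912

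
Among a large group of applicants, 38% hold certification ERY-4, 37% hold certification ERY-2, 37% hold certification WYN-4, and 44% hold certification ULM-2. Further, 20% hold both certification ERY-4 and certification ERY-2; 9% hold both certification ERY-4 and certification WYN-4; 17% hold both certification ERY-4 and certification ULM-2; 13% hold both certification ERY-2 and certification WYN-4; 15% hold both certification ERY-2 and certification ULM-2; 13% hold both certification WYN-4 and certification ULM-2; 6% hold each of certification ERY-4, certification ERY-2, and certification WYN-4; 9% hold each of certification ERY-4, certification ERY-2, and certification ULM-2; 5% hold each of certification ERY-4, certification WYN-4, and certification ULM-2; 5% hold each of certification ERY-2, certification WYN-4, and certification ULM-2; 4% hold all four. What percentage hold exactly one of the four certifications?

Using the inclusion–exclusion count for exactly one event:
P(exactly one) = 38 + 37 + 37 + 44 − 2·20 − 2·9 − 2·17 − 2·13 − 2·15 − 2·13 + 3·6 + 3·9 + 3·5 + 3·5 − 4·4 = 41%

41%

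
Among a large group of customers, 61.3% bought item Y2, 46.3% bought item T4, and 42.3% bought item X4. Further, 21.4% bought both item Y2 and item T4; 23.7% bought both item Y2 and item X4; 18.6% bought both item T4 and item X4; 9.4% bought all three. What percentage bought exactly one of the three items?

50.7%

P(exactly one) = 61.3 + 46.3 + 42.3 − 2·21.4 − 2·23.7 − 2·18.6 + 3·9.4 = 50.7%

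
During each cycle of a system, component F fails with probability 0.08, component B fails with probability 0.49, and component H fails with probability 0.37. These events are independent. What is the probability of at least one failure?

0.704404

Independence gives P(none) = ∏(1 − pᵢ).
P(none) = (1 − 0.08) × (1 − 0.49) × (1 − 0.37) = 0.92 × 0.51 × 0.63 = 0.295596
P(at least one) = 1 − 0.295596 = 0.704404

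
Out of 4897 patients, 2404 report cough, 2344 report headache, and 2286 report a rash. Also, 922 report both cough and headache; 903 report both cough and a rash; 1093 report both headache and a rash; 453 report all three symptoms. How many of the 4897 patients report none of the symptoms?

By inclusion-exclusion,
|union| = 2404 + 2344 + 2286 − 922 − 903 − 1093 + 453 = 4569
None: 4897 − 4569 = 328

328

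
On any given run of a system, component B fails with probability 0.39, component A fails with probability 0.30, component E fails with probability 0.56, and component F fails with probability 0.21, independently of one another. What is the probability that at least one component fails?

0.8515748

P(none) = (1 − 0.39) × (1 − 0.30) × (1 − 0.56) × (1 − 0.21) = 0.61 × 0.70 × 0.44 × 0.79 = 0.1484252
P(at least one) = 1 − 0.1484252 = 0.8515748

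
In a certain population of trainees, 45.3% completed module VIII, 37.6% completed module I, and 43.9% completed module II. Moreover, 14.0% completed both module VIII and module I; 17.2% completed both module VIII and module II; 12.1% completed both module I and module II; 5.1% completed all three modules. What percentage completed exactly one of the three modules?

Using the inclusion–exclusion count for exactly one event:
P(exactly one) = 45.3 + 37.6 + 43.9 − 2·14.0 − 2·17.2 − 2·12.1 + 3·5.1 = 55.5%

55.5%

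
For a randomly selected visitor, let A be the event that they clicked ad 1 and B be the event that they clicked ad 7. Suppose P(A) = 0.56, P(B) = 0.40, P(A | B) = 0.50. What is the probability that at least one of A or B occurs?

P(A ∩ B) = P(B)·P(A|B) = 0.40 × 0.50 = 0.20
Inclusion–exclusion gives
P(A ∪ B) = 0.56 + 0.40 − 0.20 = 0.76

0.76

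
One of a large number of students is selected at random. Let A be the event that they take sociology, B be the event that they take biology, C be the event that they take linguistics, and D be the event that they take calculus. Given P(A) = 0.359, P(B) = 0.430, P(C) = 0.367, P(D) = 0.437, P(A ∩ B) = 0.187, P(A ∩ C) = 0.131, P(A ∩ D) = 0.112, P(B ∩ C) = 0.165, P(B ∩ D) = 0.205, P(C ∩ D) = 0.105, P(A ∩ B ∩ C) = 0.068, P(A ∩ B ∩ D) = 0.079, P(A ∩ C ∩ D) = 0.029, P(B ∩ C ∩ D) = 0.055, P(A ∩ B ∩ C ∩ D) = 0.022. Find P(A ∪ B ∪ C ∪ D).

P(A ∪ B ∪ C ∪ D) = 0.359 + 0.430 + 0.367 + 0.437 − 0.187 − 0.131 − 0.112 − 0.165 − 0.205 − 0.105 + 0.068 + 0.079 + 0.029 + 0.055 − 0.022 = 0.897

0.897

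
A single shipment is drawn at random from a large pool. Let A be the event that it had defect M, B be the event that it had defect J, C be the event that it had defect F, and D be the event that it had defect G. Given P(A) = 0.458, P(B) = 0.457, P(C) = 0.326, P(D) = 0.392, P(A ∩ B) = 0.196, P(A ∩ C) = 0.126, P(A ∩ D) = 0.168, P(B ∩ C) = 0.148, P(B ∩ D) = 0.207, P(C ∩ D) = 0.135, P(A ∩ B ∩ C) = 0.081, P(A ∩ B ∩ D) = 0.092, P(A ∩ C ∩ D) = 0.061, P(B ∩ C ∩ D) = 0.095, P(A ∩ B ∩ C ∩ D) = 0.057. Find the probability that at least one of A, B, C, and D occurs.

0.925

By inclusion–exclusion:
P(A ∪ B ∪ C ∪ D) = 0.458 + 0.457 + 0.326 + 0.392 − 0.196 − 0.126 − 0.168 − 0.148 − 0.207 − 0.135 + 0.081 + 0.092 + 0.061 + 0.095 − 0.057 = 0.925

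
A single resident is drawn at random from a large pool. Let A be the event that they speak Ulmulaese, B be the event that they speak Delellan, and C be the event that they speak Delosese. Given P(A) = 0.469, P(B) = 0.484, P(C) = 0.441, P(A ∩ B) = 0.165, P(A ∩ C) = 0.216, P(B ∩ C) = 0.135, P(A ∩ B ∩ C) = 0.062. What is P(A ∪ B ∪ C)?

0.940

By inclusion-exclusion,
P(A ∪ B ∪ C) = 0.469 + 0.484 + 0.441 − 0.165 − 0.216 − 0.135 + 0.062 = 0.940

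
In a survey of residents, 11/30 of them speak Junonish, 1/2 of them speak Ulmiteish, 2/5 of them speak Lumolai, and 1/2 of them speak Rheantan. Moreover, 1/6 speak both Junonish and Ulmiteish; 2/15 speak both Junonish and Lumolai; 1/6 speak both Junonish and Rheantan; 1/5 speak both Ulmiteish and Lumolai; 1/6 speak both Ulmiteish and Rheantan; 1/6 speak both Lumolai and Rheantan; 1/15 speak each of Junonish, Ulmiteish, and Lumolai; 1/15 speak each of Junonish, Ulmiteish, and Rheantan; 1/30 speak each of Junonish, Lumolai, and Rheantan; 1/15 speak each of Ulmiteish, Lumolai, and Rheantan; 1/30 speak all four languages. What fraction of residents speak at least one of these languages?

29/30

By inclusion-exclusion,
P(union) = 11/30 + 1/2 + 2/5 + 1/2 − 1/6 − 2/15 − 1/6 − 1/5 − 1/6 − 1/6 + 1/15 + 1/15 + 1/30 + 1/15 − 1/30 = 29/30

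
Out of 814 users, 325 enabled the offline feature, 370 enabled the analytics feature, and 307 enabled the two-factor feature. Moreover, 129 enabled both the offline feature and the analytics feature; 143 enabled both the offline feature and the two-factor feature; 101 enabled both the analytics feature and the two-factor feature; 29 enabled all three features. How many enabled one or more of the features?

658

N(≥1) = 325 + 370 + 307 − 129 − 143 − 101 + 29 = 658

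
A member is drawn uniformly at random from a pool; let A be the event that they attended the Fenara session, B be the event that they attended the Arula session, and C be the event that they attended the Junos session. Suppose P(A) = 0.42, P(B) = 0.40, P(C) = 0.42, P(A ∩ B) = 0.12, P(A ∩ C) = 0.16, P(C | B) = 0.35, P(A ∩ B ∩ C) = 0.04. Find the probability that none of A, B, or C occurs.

0.14

P(B ∩ C) = P(B)·P(C|B) = 0.40 × 0.35 = 0.14
By inclusion-exclusion,
P(A ∪ B ∪ C) = 0.42 + 0.40 + 0.42 − 0.12 − 0.16 − 0.14 + 0.04 = 0.86
P(none) = 1 − 0.86 = 0.14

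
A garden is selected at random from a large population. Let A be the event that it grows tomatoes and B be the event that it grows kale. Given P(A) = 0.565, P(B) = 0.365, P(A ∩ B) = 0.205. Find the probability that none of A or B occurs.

Using inclusion–exclusion:
P(A ∪ B) = 0.565 + 0.365 − 0.205 = 0.725
P(none) = 1 − 0.725 = 0.275

0.275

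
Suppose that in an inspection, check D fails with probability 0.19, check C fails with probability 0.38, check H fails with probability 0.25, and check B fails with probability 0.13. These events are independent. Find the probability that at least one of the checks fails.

0.6723145

Independence gives P(none) = ∏(1 − pᵢ).
P(none) = (1 − 0.19) × (1 − 0.38) × (1 − 0.25) × (1 − 0.13) = 0.81 × 0.62 × 0.75 × 0.87 = 0.3276855
P(at least one) = 1 − 0.3276855 = 0.6723145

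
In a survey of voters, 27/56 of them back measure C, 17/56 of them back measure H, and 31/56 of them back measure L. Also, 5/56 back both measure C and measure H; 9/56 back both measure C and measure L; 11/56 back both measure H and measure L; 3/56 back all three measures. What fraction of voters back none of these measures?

3/56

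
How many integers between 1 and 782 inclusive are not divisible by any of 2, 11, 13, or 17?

309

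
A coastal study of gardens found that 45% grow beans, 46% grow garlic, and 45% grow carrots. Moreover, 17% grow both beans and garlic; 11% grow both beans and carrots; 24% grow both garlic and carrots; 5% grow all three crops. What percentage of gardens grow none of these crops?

P(at least one) = 45 + 46 + 45 − 17 − 11 − 24 + 5 = 89%
P(none) = 100% − 89% = 11%

11%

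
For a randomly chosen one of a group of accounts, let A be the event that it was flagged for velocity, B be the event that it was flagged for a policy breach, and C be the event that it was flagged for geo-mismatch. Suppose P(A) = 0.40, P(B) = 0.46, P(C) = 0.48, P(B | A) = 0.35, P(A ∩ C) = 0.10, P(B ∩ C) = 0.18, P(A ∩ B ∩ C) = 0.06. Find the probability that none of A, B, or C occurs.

0.02

P(A ∩ B) = P(A)·P(B|A) = 0.40 × 0.35 = 0.14
Using inclusion–exclusion:
P(A ∪ B ∪ C) = 0.40 + 0.46 + 0.48 − 0.14 − 0.10 − 0.18 + 0.06 = 0.98
P(none) = 1 − 0.98 = 0.02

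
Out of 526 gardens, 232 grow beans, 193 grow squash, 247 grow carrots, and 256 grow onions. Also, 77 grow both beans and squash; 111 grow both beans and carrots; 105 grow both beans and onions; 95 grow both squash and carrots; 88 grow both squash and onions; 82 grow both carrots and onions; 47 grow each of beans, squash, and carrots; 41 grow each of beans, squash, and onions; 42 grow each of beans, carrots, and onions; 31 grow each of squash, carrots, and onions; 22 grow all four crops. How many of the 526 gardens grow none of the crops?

17

Using inclusion–exclusion:
|at least one| = 232 + 193 + 247 + 256 − 77 − 111 − 105 − 95 − 88 − 82 + 47 + 41 + 42 + 31 − 22 = 509
None: 526 − 509 = 17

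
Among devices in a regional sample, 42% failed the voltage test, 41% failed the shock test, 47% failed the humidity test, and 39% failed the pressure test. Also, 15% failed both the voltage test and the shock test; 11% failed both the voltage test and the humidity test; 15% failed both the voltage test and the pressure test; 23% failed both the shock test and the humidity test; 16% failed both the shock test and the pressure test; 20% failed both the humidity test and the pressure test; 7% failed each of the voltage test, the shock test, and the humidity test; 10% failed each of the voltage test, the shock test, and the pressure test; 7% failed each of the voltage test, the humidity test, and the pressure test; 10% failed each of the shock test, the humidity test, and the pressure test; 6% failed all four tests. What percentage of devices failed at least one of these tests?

97%

P(union) = 42 + 41 + 47 + 39 − 15 − 11 − 15 − 23 − 16 − 20 + 7 + 10 + 7 + 10 − 6 = 97%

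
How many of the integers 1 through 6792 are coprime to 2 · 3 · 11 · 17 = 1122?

1937

Apply inclusion-exclusion:
⌊6792/2⌋ + ⌊6792/3⌋ + ⌊6792/11⌋ + ⌊6792/17⌋ − ⌊6792/6⌋ − ⌊6792/22⌋ − ⌊6792/34⌋ − ⌊6792/33⌋ − ⌊6792/51⌋ − ⌊6792/187⌋ + ⌊6792/66⌋ + ⌊6792/102⌋ + ⌊6792/374⌋ + ⌊6792/561⌋ − ⌊6792/1122⌋ = 3396 + 2264 + 617 + 399 − 1132 − 308 − 199 − 205 − 133 − 36 + 102 + 66 + 18 + 12 − 6 = 4855
6792 − 4855 = 1937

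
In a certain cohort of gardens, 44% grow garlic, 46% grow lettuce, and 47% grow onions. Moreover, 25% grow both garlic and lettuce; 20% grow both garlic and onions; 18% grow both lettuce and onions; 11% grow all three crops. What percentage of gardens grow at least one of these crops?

85%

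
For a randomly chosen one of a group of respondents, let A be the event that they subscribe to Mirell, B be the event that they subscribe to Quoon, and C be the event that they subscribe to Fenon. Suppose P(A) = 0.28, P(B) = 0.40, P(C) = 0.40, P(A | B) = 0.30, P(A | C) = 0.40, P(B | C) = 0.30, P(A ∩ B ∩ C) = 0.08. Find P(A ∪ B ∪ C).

P(A ∩ B) = P(B)·P(A|B) = 0.40 × 0.30 = 0.12
P(A ∩ C) = P(C)·P(A|C) = 0.40 × 0.40 = 0.16
P(B ∩ C) = P(C)·P(B|C) = 0.40 × 0.30 = 0.12
Apply inclusion-exclusion:
P(A ∪ B ∪ C) = 0.28 + 0.40 + 0.40 − 0.12 − 0.16 − 0.12 + 0.08 = 0.76

0.76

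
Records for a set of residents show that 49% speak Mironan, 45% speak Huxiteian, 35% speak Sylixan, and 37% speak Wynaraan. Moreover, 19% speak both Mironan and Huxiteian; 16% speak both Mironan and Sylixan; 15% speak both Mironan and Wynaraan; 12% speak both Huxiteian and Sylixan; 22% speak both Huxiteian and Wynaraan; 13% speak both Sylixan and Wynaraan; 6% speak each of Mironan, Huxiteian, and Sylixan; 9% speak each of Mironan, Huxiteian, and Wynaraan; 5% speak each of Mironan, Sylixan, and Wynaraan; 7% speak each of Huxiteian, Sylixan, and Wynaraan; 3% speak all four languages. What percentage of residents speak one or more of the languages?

Using inclusion–exclusion:
P(≥1) = 49 + 45 + 35 + 37 − 19 − 16 − 15 − 12 − 22 − 13 + 6 + 9 + 5 + 7 − 3 = 93%

93%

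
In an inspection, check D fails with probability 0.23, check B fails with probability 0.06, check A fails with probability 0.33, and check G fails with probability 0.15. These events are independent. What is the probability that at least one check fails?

0.5877959

P(none) = (1 − 0.23) × (1 − 0.06) × (1 − 0.33) × (1 − 0.15) = 0.77 × 0.94 × 0.67 × 0.85 = 0.4122041
P(at least one) = 1 − 0.4122041 = 0.5877959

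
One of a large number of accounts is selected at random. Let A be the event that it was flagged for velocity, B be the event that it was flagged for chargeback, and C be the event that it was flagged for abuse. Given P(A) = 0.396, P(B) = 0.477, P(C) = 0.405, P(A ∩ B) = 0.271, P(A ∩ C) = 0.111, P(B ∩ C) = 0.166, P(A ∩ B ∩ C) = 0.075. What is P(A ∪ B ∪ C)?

Apply inclusion-exclusion:
P(A ∪ B ∪ C) = 0.396 + 0.477 + 0.405 − 0.271 − 0.111 − 0.166 + 0.075 = 0.805

0.805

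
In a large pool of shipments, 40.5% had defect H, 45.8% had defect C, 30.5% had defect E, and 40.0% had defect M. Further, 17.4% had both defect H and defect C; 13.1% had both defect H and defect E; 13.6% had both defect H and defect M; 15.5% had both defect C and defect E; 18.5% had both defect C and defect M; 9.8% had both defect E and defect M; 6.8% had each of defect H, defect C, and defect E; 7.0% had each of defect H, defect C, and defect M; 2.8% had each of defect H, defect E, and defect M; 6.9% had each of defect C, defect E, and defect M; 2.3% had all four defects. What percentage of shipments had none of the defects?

9.9%

Apply inclusion-exclusion:
P(union) = 40.5 + 45.8 + 30.5 + 40.0 − 17.4 − 13.1 − 13.6 − 15.5 − 18.5 − 9.8 + 6.8 + 7.0 + 2.8 + 6.9 − 2.3 = 90.1%
P(none) = 100% − 90.1% = 9.9%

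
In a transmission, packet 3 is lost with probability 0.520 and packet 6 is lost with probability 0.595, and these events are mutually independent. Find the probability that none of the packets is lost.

0.1944

P(none) = (1 − 0.520) × (1 − 0.595) = 0.480 × 0.405 = 0.1944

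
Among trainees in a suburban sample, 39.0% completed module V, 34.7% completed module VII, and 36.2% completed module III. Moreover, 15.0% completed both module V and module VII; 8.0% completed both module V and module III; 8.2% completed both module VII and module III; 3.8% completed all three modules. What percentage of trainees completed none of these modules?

By inclusion-exclusion,
P(at least one) = 39.0 + 34.7 + 36.2 − 15.0 − 8.0 − 8.2 + 3.8 = 82.5%
P(none) = 100% − 82.5% = 17.5%

17.5%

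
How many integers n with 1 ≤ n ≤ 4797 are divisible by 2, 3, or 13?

3321

2398 + 1599 + 369 − 799 − 184 − 123 + 61 = 3321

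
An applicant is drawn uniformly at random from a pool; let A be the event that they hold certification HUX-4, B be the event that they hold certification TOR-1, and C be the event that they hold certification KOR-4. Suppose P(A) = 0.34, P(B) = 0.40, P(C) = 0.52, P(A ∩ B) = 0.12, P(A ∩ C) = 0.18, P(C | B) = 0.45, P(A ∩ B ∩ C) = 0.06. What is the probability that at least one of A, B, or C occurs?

0.84

P(B ∩ C) = P(B)·P(C|B) = 0.40 × 0.45 = 0.18
P(A ∪ B ∪ C) = 0.34 + 0.40 + 0.52 − 0.12 − 0.18 − 0.18 + 0.06 = 0.84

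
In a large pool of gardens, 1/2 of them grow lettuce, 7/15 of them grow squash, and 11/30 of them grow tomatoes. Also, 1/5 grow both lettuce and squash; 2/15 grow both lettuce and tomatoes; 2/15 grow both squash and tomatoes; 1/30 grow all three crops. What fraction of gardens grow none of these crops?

1/10

P(at least one) = 1/2 + 7/15 + 11/30 − 1/5 − 2/15 − 2/15 + 1/30 = 9/10
P(none) = 1 − 9/10 = 1/10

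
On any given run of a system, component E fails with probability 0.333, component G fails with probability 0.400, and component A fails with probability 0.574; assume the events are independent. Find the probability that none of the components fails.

0.1704852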